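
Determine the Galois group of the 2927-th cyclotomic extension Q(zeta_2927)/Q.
|Gal(Q(zeta_2927)/Q)| = phi(2927) = 2926; group ≅ (Z/2927Z)^* ≅ Z/2926Z

The n-th cyclotomic polynomial Φ_2927(x) is the minimal polynomial of zeta_2927 over Q and has degree phi(2927) = 2926. So Q(zeta_2927) is a degree-2926 Galois extension with Galois group (Z/2927Z)^*. (Z/2927Z)^* is cyclic since 2927 is an odd prime power (or 4). Hence Gal(Q(zeta_2927)/Q) ≅ Z/2926Z.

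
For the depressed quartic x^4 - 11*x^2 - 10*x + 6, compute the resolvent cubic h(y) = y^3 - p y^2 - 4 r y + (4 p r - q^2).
h(y) = y^3 + 11*y^2 - 24*y - 364

Identify coefficients: p = -11, q = -10, r = 6.
Plug into h(y) = y^3 - p y^2 - 4 r y + (4 p r - q^2):
  h(y) = y^3 - (-11) y^2 - 4*(6) y + (4*(-11)*(6) - (-10)^2)
       = y^3 + (11) y^2 + (-24) y + (-364).
Simplifying: h(y) = y^3 + 11*y^2 - 24*y - 364.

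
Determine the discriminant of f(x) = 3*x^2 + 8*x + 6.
Δ = -8

For a quadratic a x^2 + b x + c the discriminant is Δ = b^2 - 4ac = (8)^2 - 4*(3)*(6) = 64 - (72) = -8.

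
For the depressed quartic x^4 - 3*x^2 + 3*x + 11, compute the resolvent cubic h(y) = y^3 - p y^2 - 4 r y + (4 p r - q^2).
h(y) = y^3 + 3*y^2 - 44*y - 141

Identify coefficients: p = -3, q = 3, r = 11.
Plug into h(y) = y^3 - p y^2 - 4 r y + (4 p r - q^2):
  h(y) = y^3 - (-3) y^2 - 4*(11) y + (4*(-3)*(11) - (3)^2)
       = y^3 + (3) y^2 + (-44) y + (-141).
Simplifying: h(y) = y^3 + 3*y^2 - 44*y - 141.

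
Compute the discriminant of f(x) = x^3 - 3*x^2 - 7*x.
Δ = 1813

For x^3 + a x^2 + b x + c the discriminant is Δ = 18 a b c - 4 a^3 c + a^2 b^2 - 4 b^3 - 27 c^2.
Plug a = -3, b = -7, c = 0:
  18*(-3)*(-7)*(0) - 4*(-3)^3*(0) + (-3)^2*(-7)^2 - 4*(-7)^3 - 27*(0)^2
  = 0 + (0) + 441 + (1372) + (0)
  = 1813.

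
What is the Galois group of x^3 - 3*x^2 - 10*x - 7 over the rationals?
Gal(K/Q) = S_3 (symmetric group of order 6)

Compute the discriminant of x^3 + (-3)*x^2 + (-10)*x + (-7): Δ = -959. Since Δ is not a rational square, the Galois group is not contained in A_3; it must be the full S_3 (irreducibility of the cubic rules out anything smaller).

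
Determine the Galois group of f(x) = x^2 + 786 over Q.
Gal(K/Q) = Z/2Z (cyclic of order 2)

x^2 + 786 is irreducible over Q since -786 is not a rational square. The splitting field Q(sqrt(-786)) has degree 2 over Q, and its unique nontrivial automorphism is sqrt(-786) ↦ -sqrt(-786). Hence Gal(Q(sqrt(-786))/Q) = Z/2Z.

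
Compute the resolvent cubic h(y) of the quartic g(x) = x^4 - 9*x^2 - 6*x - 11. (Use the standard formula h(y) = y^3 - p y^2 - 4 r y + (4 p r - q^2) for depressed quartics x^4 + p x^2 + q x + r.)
h(y) = y^3 + 9*y^2 + 44*y + 360

Identify coefficients: p = -9, q = -6, r = -11.
Plug into h(y) = y^3 - p y^2 - 4 r y + (4 p r - q^2):
  h(y) = y^3 - (-9) y^2 - 4*(-11) y + (4*(-9)*(-11) - (-6)^2)
       = y^3 + (9) y^2 + (44) y + (360).
Simplifying: h(y) = y^3 + 9*y^2 + 44*y + 360.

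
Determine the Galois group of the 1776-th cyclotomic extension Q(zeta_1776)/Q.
|Gal(Q(zeta_1776)/Q)| = phi(1776) = 576; group ≅ (Z/1776Z)^* ≅ Z/2Z × Z/2Z × Z/4Z × Z/36Z

The n-th cyclotomic polynomial Φ_1776(x) is the minimal polynomial of zeta_1776 over Q and has degree phi(1776) = 576. So Q(zeta_1776) is a degree-576 Galois extension with Galois group (Z/1776Z)^*. By CRT, (Z/1776Z)^* ≅ (Z/16Z)^* × (Z/3Z)^* × (Z/37Z)^*. Each prime-power unit group is (Z/16Z)^* ≅ Z/2Z × Z/4Z; (Z/3Z)^* ≅ Z/2Z; (Z/37Z)^* ≅ Z/36Z. Hence Gal(Q(zeta_1776)/Q) ≅ Z/2Z × Z/2Z × Z/4Z × Z/36Z.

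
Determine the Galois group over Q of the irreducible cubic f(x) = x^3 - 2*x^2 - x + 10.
Gal(K/Q) = S_3 (symmetric group of order 6)

Compute the discriminant of x^3 + (-2)*x^2 + (-1)*x + (10): Δ = -2012. Since Δ is not a rational square, the Galois group is not contained in A_3; it must be the full S_3 (irreducibility of the cubic rules out anything smaller).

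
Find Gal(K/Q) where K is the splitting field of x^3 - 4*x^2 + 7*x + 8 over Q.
Gal(K/Q) = S_3 (symmetric group of order 6)

Compute the discriminant of x^3 + (-4)*x^2 + (7)*x + (8): Δ = -4300. Since Δ is not a rational square, the Galois group is not contained in A_3; it must be the full S_3 (irreducibility of the cubic rules out anything smaller).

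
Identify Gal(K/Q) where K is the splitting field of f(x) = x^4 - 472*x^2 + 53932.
Gal(K/Q) = V_4 (Klein four-group, Z/2Z × Z/2Z)

f factors as (x^2 - 194)(x^2 - 278), so the splitting field is K = Q(sqrt(194), sqrt(278)). The elements 194, 278, 53932 are all non-squares in Q, so sqrt(194) and sqrt(278) generate independent quadratic extensions. Thus [K:Q] = 4 and Gal(K/Q) is generated by the two order-2 automorphisms sqrt(194) ↦ -sqrt(194) and sqrt(278) ↦ -sqrt(278), giving V_4.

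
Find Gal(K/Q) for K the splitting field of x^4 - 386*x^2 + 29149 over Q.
Gal(K/Q) = V_4 (Klein four-group, Z/2Z × Z/2Z)

f factors as (x^2 - 103)(x^2 - 283), so the splitting field is K = Q(sqrt(103), sqrt(283)). The elements 103, 283, 29149 are all non-squares in Q, so sqrt(103) and sqrt(283) generate independent quadratic extensions. Thus [K:Q] = 4 and Gal(K/Q) is generated by the two order-2 automorphisms sqrt(103) ↦ -sqrt(103) and sqrt(283) ↦ -sqrt(283), giving V_4.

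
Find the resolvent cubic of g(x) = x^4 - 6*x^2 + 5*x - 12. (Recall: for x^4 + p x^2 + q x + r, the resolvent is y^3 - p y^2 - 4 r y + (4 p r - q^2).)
h(y) = y^3 + 6*y^2 + 48*y + 263

Identify coefficients: p = -6, q = 5, r = -12.
Plug into h(y) = y^3 - p y^2 - 4 r y + (4 p r - q^2):
  h(y) = y^3 - (-6) y^2 - 4*(-12) y + (4*(-6)*(-12) - (5)^2)
       = y^3 + (6) y^2 + (48) y + (263).
Simplifying: h(y) = y^3 + 6*y^2 + 48*y + 263.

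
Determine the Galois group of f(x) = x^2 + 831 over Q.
Gal(K/Q) = Z/2Z (cyclic of order 2)

x^2 + 831 is irreducible over Q since -831 is not a rational square. The splitting field Q(sqrt(-831)) has degree 2 over Q, and its unique nontrivial automorphism is sqrt(-831) ↦ -sqrt(-831). Hence Gal(Q(sqrt(-831))/Q) = Z/2Z.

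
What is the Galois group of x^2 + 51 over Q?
Gal(K/Q) = Z/2Z (cyclic of order 2)

x^2 + 51 is irreducible over Q since -51 is not a rational square. The splitting field Q(sqrt(-51)) has degree 2 over Q, and its unique nontrivial automorphism is sqrt(-51) ↦ -sqrt(-51). Hence Gal(Q(sqrt(-51))/Q) = Z/2Z.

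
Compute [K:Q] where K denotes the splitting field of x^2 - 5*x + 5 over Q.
[K:Q] = 2

The discriminant of x^2 + (-5)*x + (5) is b^2 - 4c = 25 - (20) = 5. Since 5 is not a perfect square in Q, the polynomial is irreducible over Q. Its two roots generate a degree-2 extension, so [K:Q] = 2.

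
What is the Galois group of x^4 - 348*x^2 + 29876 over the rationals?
Gal(K/Q) = V_4 (Klein four-group, Z/2Z × Z/2Z)

f factors as (x^2 - 154)(x^2 - 194), so the splitting field is K = Q(sqrt(154), sqrt(194)). The elements 154, 194, 29876 are all non-squares in Q, so sqrt(154) and sqrt(194) generate independent quadratic extensions. Thus [K:Q] = 4 and Gal(K/Q) is generated by the two order-2 automorphisms sqrt(154) ↦ -sqrt(154) and sqrt(194) ↦ -sqrt(194), giving V_4.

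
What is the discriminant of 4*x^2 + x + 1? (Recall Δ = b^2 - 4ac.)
Δ = -15

For a quadratic a x^2 + b x + c the discriminant is Δ = b^2 - 4ac = (1)^2 - 4*(4)*(1) = 1 - (16) = -15.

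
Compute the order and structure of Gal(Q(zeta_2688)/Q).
|Gal(Q(zeta_2688)/Q)| = phi(2688) = 768; group ≅ (Z/2688Z)^* ≅ Z/2Z × Z/2Z × Z/6Z × Z/32Z

The n-th cyclotomic polynomial Φ_2688(x) is the minimal polynomial of zeta_2688 over Q and has degree phi(2688) = 768. So Q(zeta_2688) is a degree-768 Galois extension with Galois group (Z/2688Z)^*. By CRT, (Z/2688Z)^* ≅ (Z/128Z)^* × (Z/3Z)^* × (Z/7Z)^*. Each prime-power unit group is (Z/128Z)^* ≅ Z/2Z × Z/32Z; (Z/3Z)^* ≅ Z/2Z; (Z/7Z)^* ≅ Z/6Z. Hence Gal(Q(zeta_2688)/Q) ≅ Z/2Z × Z/2Z × Z/6Z × Z/32Z.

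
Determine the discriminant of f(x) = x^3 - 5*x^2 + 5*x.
Δ = 125

For x^3 + a x^2 + b x + c the discriminant is Δ = 18 a b c - 4 a^3 c + a^2 b^2 - 4 b^3 - 27 c^2.
Plug a = -5, b = 5, c = 0:
  18*(-5)*(5)*(0) - 4*(-5)^3*(0) + (-5)^2*(5)^2 - 4*(5)^3 - 27*(0)^2
  = 0 + (0) + 625 + (-500) + (0)
  = 125.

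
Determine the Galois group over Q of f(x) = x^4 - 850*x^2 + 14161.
Gal(K/Q) = Z/2Z (cyclic of order 2)

f factors as (x^2 - 833)(x^2 - 17), so the splitting field is K = Q(sqrt(833), sqrt(17)). The squarefree part of 833 is 17 and the squarefree part of 17 is also 17, so sqrt(833) and sqrt(17) are both rational multiples of sqrt(17). Hence Q(sqrt(833)) = Q(sqrt(17)) = Q(sqrt(17)), and the splitting field collapses to a single degree-2 extension with Galois group Z/2Z.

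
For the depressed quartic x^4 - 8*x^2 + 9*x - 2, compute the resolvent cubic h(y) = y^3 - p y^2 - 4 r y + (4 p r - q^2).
h(y) = y^3 + 8*y^2 + 8*y - 17

Identify coefficients: p = -8, q = 9, r = -2.
Plug into h(y) = y^3 - p y^2 - 4 r y + (4 p r - q^2):
  h(y) = y^3 - (-8) y^2 - 4*(-2) y + (4*(-8)*(-2) - (9)^2)
       = y^3 + (8) y^2 + (8) y + (-17).
Simplifying: h(y) = y^3 + 8*y^2 + 8*y - 17.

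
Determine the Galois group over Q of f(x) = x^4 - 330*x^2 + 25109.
Gal(K/Q) = V_4 (Klein four-group, Z/2Z × Z/2Z)

f factors as (x^2 - 211)(x^2 - 119), so the splitting field is K = Q(sqrt(211), sqrt(119)). The elements 211, 119, 25109 are all non-squares in Q, so sqrt(211) and sqrt(119) generate independent quadratic extensions. Thus [K:Q] = 4 and Gal(K/Q) is generated by the two order-2 automorphisms sqrt(211) ↦ -sqrt(211) and sqrt(119) ↦ -sqrt(119), giving V_4.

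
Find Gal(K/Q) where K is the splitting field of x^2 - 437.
Gal(K/Q) = Z/2Z (cyclic of order 2)

x^2 - 437 is irreducible over Q since 437 is not a rational square. The splitting field Q(sqrt(437)) has degree 2 over Q, and its unique nontrivial automorphism is sqrt(437) ↦ -sqrt(437). Hence Gal(Q(sqrt(437))/Q) = Z/2Z.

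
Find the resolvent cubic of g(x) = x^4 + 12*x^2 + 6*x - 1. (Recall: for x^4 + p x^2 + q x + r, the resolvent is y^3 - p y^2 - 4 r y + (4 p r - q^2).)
h(y) = y^3 - 12*y^2 + 4*y - 84

Identify coefficients: p = 12, q = 6, r = -1.
Plug into h(y) = y^3 - p y^2 - 4 r y + (4 p r - q^2):
  h(y) = y^3 - (12) y^2 - 4*(-1) y + (4*(12)*(-1) - (6)^2)
       = y^3 + (-12) y^2 + (4) y + (-84).
Simplifying: h(y) = y^3 - 12*y^2 + 4*y - 84.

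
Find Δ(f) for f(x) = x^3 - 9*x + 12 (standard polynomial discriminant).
Δ = -972

For a depressed cubic x^3 + p x + q the discriminant is Δ = -4 p^3 - 27 q^2 = -4*(-9)^3 - 27*(12)^2 = 2916 - 3888 = -972.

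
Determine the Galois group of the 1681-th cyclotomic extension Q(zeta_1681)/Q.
|Gal(Q(zeta_1681)/Q)| = phi(1681) = 1640; group ≅ (Z/1681Z)^* ≅ Z/1640Z

The n-th cyclotomic polynomial Φ_1681(x) is the minimal polynomial of zeta_1681 over Q and has degree phi(1681) = 1640. So Q(zeta_1681) is a degree-1640 Galois extension with Galois group (Z/1681Z)^*. (Z/1681Z)^* is cyclic since 1681 is an odd prime power (or 4). Hence Gal(Q(zeta_1681)/Q) ≅ Z/1640Z.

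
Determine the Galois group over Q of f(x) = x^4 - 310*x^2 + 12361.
Gal(K/Q) = V_4 (Klein four-group, Z/2Z × Z/2Z)

f factors as (x^2 - 263)(x^2 - 47), so the splitting field is K = Q(sqrt(263), sqrt(47)). The elements 263, 47, 12361 are all non-squares in Q, so sqrt(263) and sqrt(47) generate independent quadratic extensions. Thus [K:Q] = 4 and Gal(K/Q) is generated by the two order-2 automorphisms sqrt(263) ↦ -sqrt(263) and sqrt(47) ↦ -sqrt(47), giving V_4.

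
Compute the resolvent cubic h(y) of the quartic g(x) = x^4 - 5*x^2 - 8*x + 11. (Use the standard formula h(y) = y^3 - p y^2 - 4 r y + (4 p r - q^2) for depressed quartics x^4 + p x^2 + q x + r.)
h(y) = y^3 + 5*y^2 - 44*y - 284

Identify coefficients: p = -5, q = -8, r = 11.
Plug into h(y) = y^3 - p y^2 - 4 r y + (4 p r - q^2):
  h(y) = y^3 - (-5) y^2 - 4*(11) y + (4*(-5)*(11) - (-8)^2)
       = y^3 + (5) y^2 + (-44) y + (-284).
Simplifying: h(y) = y^3 + 5*y^2 - 44*y - 284.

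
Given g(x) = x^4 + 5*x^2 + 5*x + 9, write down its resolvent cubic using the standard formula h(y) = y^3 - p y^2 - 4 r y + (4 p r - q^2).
h(y) = y^3 - 5*y^2 - 36*y + 155

Identify coefficients: p = 5, q = 5, r = 9.
Plug into h(y) = y^3 - p y^2 - 4 r y + (4 p r - q^2):
  h(y) = y^3 - (5) y^2 - 4*(9) y + (4*(5)*(9) - (5)^2)
       = y^3 + (-5) y^2 + (-36) y + (155).
Simplifying: h(y) = y^3 - 5*y^2 - 36*y + 155.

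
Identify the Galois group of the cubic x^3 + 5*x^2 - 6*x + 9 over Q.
Gal(K/Q) = S_3 (symmetric group of order 6)

Compute the discriminant of x^3 + (5)*x^2 + (-6)*x + (9): Δ = -9783. Since Δ is not a rational square, the Galois group is not contained in A_3; it must be the full S_3 (irreducibility of the cubic rules out anything smaller).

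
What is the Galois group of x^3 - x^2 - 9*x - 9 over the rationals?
Gal(K/Q) = S_3 (symmetric group of order 6)

Compute the discriminant of x^3 + (-1)*x^2 + (-9)*x + (-9): Δ = -684. Since Δ is not a rational square, the Galois group is not contained in A_3; it must be the full S_3 (irreducibility of the cubic rules out anything smaller).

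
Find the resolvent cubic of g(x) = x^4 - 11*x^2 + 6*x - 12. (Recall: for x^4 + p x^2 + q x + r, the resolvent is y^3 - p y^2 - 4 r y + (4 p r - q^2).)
h(y) = y^3 + 11*y^2 + 48*y + 492

Identify coefficients: p = -11, q = 6, r = -12.
Plug into h(y) = y^3 - p y^2 - 4 r y + (4 p r - q^2):
  h(y) = y^3 - (-11) y^2 - 4*(-12) y + (4*(-11)*(-12) - (6)^2)
       = y^3 + (11) y^2 + (48) y + (492).
Simplifying: h(y) = y^3 + 11*y^2 + 48*y + 492.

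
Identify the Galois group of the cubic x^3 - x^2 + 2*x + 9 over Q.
Gal(K/Q) = S_3 (symmetric group of order 6)

Compute the discriminant of x^3 + (-1)*x^2 + (2)*x + (9): Δ = -2503. Since Δ is not a rational square, the Galois group is not contained in A_3; it must be the full S_3 (irreducibility of the cubic rules out anything smaller).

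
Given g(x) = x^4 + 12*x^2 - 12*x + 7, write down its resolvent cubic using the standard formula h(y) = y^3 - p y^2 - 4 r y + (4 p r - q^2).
h(y) = y^3 - 12*y^2 - 28*y + 192

Identify coefficients: p = 12, q = -12, r = 7.
Plug into h(y) = y^3 - p y^2 - 4 r y + (4 p r - q^2):
  h(y) = y^3 - (12) y^2 - 4*(7) y + (4*(12)*(7) - (-12)^2)
       = y^3 + (-12) y^2 + (-28) y + (192).
Simplifying: h(y) = y^3 - 12*y^2 - 28*y + 192.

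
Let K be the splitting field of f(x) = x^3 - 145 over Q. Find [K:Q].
[K:Q] = 6

x^3 - 145 has one real root r = 145^(1/3) and two complex roots r*zeta_3, r*zeta_3^2 where zeta_3 = e^(2*pi*i/3). The splitting field is Q(r, zeta_3). [Q(r):Q] = 3 and [Q(zeta_3):Q] = 2 with gcd = 1, so [Q(r, zeta_3):Q] = 3 * 2 = 6.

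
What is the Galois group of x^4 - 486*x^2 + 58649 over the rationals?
Gal(K/Q) = V_4 (Klein four-group, Z/2Z × Z/2Z)

f factors as (x^2 - 263)(x^2 - 223), so the splitting field is K = Q(sqrt(263), sqrt(223)). The elements 263, 223, 58649 are all non-squares in Q, so sqrt(263) and sqrt(223) generate independent quadratic extensions. Thus [K:Q] = 4 and Gal(K/Q) is generated by the two order-2 automorphisms sqrt(263) ↦ -sqrt(263) and sqrt(223) ↦ -sqrt(223), giving V_4.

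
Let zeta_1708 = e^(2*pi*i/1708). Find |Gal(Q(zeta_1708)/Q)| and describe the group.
|Gal(Q(zeta_1708)/Q)| = phi(1708) = 720; group ≅ (Z/1708Z)^* ≅ Z/2Z × Z/6Z × Z/60Z

The n-th cyclotomic polynomial Φ_1708(x) is the minimal polynomial of zeta_1708 over Q and has degree phi(1708) = 720. So Q(zeta_1708) is a degree-720 Galois extension with Galois group (Z/1708Z)^*. By CRT, (Z/1708Z)^* ≅ (Z/4Z)^* × (Z/7Z)^* × (Z/61Z)^*. Each prime-power unit group is (Z/4Z)^* ≅ Z/2Z; (Z/7Z)^* ≅ Z/6Z; (Z/61Z)^* ≅ Z/60Z. Hence Gal(Q(zeta_1708)/Q) ≅ Z/2Z × Z/6Z × Z/60Z.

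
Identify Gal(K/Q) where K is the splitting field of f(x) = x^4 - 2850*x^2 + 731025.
Gal(K/Q) = Z/2Z (cyclic of order 2)

f factors as (x^2 - 285)(x^2 - 2565), so the splitting field is K = Q(sqrt(285), sqrt(2565)). The squarefree part of 285 is 285 and the squarefree part of 2565 is also 285, so sqrt(285) and sqrt(2565) are both rational multiples of sqrt(285). Hence Q(sqrt(285)) = Q(sqrt(2565)) = Q(sqrt(285)), and the splitting field collapses to a single degree-2 extension with Galois group Z/2Z.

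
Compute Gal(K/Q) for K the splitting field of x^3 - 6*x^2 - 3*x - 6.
Gal(K/Q) = S_3 (symmetric group of order 6)

Compute the discriminant of x^3 + (-6)*x^2 + (-3)*x + (-6): Δ = -7668. Since Δ is not a rational square, the Galois group is not contained in A_3; it must be the full S_3 (irreducibility of the cubic rules out anything smaller).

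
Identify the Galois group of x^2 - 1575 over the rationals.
Gal(K/Q) = Z/2Z (cyclic of order 2)

x^2 - 1575 is irreducible over Q since 1575 is not a rational square. The splitting field Q(sqrt(1575)) has degree 2 over Q, and its unique nontrivial automorphism is sqrt(1575) ↦ -sqrt(1575). Hence Gal(Q(sqrt(1575))/Q) = Z/2Z.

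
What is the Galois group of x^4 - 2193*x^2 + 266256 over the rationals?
Gal(K/Q) = Z/2Z (cyclic of order 2)

f factors as (x^2 - 129)(x^2 - 2064), so the splitting field is K = Q(sqrt(129), sqrt(2064)). The squarefree part of 129 is 129 and the squarefree part of 2064 is also 129, so sqrt(129) and sqrt(2064) are both rational multiples of sqrt(129). Hence Q(sqrt(129)) = Q(sqrt(2064)) = Q(sqrt(129)), and the splitting field collapses to a single degree-2 extension with Galois group Z/2Z.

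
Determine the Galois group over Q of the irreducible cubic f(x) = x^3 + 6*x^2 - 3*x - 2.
Gal(K/Q) = S_3 (symmetric group of order 6)

Compute the discriminant of x^3 + (6)*x^2 + (-3)*x + (-2): Δ = 2700. Since Δ is not a rational square, the Galois group is not contained in A_3; it must be the full S_3 (irreducibility of the cubic rules out anything smaller).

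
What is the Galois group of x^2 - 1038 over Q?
Gal(K/Q) = Z/2Z (cyclic of order 2)

x^2 - 1038 is irreducible over Q since 1038 is not a rational square. The splitting field Q(sqrt(1038)) has degree 2 over Q, and its unique nontrivial automorphism is sqrt(1038) ↦ -sqrt(1038). Hence Gal(Q(sqrt(1038))/Q) = Z/2Z.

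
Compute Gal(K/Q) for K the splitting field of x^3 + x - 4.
Gal(K/Q) = S_3 (symmetric group of order 6)

Compute the discriminant of x^3 + (0)*x^2 + (1)*x + (-4): Δ = -436. Since Δ is not a rational square, the Galois group is not contained in A_3; it must be the full S_3 (irreducibility of the cubic rules out anything smaller).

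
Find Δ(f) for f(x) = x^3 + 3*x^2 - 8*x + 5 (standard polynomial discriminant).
Δ = -751

For x^3 + a x^2 + b x + c the discriminant is Δ = 18 a b c - 4 a^3 c + a^2 b^2 - 4 b^3 - 27 c^2.
Plug a = 3, b = -8, c = 5:
  18*(3)*(-8)*(5) - 4*(3)^3*(5) + (3)^2*(-8)^2 - 4*(-8)^3 - 27*(5)^2
  = -2160 + (-540) + 576 + (2048) + (-675)
  = -751.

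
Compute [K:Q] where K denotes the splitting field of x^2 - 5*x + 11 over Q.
[K:Q] = 2

The discriminant of x^2 + (-5)*x + (11) is b^2 - 4c = 25 - (44) = -19. Since -19 is not a perfect square in Q, the polynomial is irreducible over Q. Its two roots generate a degree-2 extension, so [K:Q] = 2.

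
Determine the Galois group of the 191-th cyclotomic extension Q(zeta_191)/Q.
|Gal(Q(zeta_191)/Q)| = phi(191) = 190; group ≅ (Z/191Z)^* ≅ Z/190Z

The n-th cyclotomic polynomial Φ_191(x) is the minimal polynomial of zeta_191 over Q and has degree phi(191) = 190. So Q(zeta_191) is a degree-190 Galois extension with Galois group (Z/191Z)^*. (Z/191Z)^* is cyclic since 191 is an odd prime power (or 4). Hence Gal(Q(zeta_191)/Q) ≅ Z/190Z.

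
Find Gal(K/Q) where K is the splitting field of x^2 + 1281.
Gal(K/Q) = Z/2Z (cyclic of order 2)

x^2 + 1281 is irreducible over Q since -1281 is not a rational square. The splitting field Q(sqrt(-1281)) has degree 2 over Q, and its unique nontrivial automorphism is sqrt(-1281) ↦ -sqrt(-1281). Hence Gal(Q(sqrt(-1281))/Q) = Z/2Z.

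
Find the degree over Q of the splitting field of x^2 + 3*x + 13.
[K:Q] = 2

The discriminant of x^2 + (3)*x + (13) is b^2 - 4c = 9 - (52) = -43. Since -43 is not a perfect square in Q, the polynomial is irreducible over Q. Its two roots generate a degree-2 extension, so [K:Q] = 2.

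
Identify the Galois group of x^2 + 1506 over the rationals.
Gal(K/Q) = Z/2Z (cyclic of order 2)

x^2 + 1506 is irreducible over Q since -1506 is not a rational square. The splitting field Q(sqrt(-1506)) has degree 2 over Q, and its unique nontrivial automorphism is sqrt(-1506) ↦ -sqrt(-1506). Hence Gal(Q(sqrt(-1506))/Q) = Z/2Z.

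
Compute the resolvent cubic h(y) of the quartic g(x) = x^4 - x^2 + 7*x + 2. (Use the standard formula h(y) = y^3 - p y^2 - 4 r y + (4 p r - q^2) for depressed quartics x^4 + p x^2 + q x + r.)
h(y) = y^3 + y^2 - 8*y - 57

Identify coefficients: p = -1, q = 7, r = 2.
Plug into h(y) = y^3 - p y^2 - 4 r y + (4 p r - q^2):
  h(y) = y^3 - (-1) y^2 - 4*(2) y + (4*(-1)*(2) - (7)^2)
       = y^3 + (1) y^2 + (-8) y + (-57).
Simplifying: h(y) = y^3 + y^2 - 8*y - 57.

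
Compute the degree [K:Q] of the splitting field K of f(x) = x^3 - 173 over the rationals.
[K:Q] = 6

x^3 - 173 has one real root r = 173^(1/3) and two complex roots r*zeta_3, r*zeta_3^2 where zeta_3 = e^(2*pi*i/3). The splitting field is Q(r, zeta_3). [Q(r):Q] = 3 and [Q(zeta_3):Q] = 2 with gcd = 1, so [Q(r, zeta_3):Q] = 3 * 2 = 6.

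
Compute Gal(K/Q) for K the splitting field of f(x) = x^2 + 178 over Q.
Gal(K/Q) = Z/2Z (cyclic of order 2)

x^2 + 178 is irreducible over Q since -178 is not a rational square. The splitting field Q(sqrt(-178)) has degree 2 over Q, and its unique nontrivial automorphism is sqrt(-178) ↦ -sqrt(-178). Hence Gal(Q(sqrt(-178))/Q) = Z/2Z.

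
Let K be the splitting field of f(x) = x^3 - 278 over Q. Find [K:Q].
[K:Q] = 6

x^3 - 278 has one real root r = 278^(1/3) and two complex roots r*zeta_3, r*zeta_3^2 where zeta_3 = e^(2*pi*i/3). The splitting field is Q(r, zeta_3). [Q(r):Q] = 3 and [Q(zeta_3):Q] = 2 with gcd = 1, so [Q(r, zeta_3):Q] = 3 * 2 = 6.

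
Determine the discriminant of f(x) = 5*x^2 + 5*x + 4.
Δ = -55

For a quadratic a x^2 + b x + c the discriminant is Δ = b^2 - 4ac = (5)^2 - 4*(5)*(4) = 25 - (80) = -55.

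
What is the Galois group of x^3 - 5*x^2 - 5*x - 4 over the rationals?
Gal(K/Q) = S_3 (symmetric group of order 6)

Compute the discriminant of x^3 + (-5)*x^2 + (-5)*x + (-4): Δ = -3107. Since Δ is not a rational square, the Galois group is not contained in A_3; it must be the full S_3 (irreducibility of the cubic rules out anything smaller).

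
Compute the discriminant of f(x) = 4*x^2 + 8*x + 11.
Δ = -112

For a quadratic a x^2 + b x + c the discriminant is Δ = b^2 - 4ac = (8)^2 - 4*(4)*(11) = 64 - (176) = -112.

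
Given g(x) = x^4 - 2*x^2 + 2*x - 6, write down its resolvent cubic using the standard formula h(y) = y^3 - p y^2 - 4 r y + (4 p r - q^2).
h(y) = y^3 + 2*y^2 + 24*y + 44

Identify coefficients: p = -2, q = 2, r = -6.
Plug into h(y) = y^3 - p y^2 - 4 r y + (4 p r - q^2):
  h(y) = y^3 - (-2) y^2 - 4*(-6) y + (4*(-2)*(-6) - (2)^2)
       = y^3 + (2) y^2 + (24) y + (44).
Simplifying: h(y) = y^3 + 2*y^2 + 24*y + 44.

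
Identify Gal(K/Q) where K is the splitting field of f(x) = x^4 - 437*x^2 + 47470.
Gal(K/Q) = V_4 (Klein four-group, Z/2Z × Z/2Z)

f factors as (x^2 - 235)(x^2 - 202), so the splitting field is K = Q(sqrt(235), sqrt(202)). The elements 235, 202, 47470 are all non-squares in Q, so sqrt(235) and sqrt(202) generate independent quadratic extensions. Thus [K:Q] = 4 and Gal(K/Q) is generated by the two order-2 automorphisms sqrt(235) ↦ -sqrt(235) and sqrt(202) ↦ -sqrt(202), giving V_4.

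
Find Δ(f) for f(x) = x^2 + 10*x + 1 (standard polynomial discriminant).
Δ = 96

For a quadratic a x^2 + b x + c the discriminant is Δ = b^2 - 4ac = (10)^2 - 4*(1)*(1) = 100 - (4) = 96.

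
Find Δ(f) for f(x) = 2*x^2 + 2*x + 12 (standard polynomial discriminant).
Δ = -92

For a quadratic a x^2 + b x + c the discriminant is Δ = b^2 - 4ac = (2)^2 - 4*(2)*(12) = 4 - (96) = -92.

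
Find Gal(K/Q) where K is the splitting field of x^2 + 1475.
Gal(K/Q) = Z/2Z (cyclic of order 2)

x^2 + 1475 is irreducible over Q since -1475 is not a rational square. The splitting field Q(sqrt(-1475)) has degree 2 over Q, and its unique nontrivial automorphism is sqrt(-1475) ↦ -sqrt(-1475). Hence Gal(Q(sqrt(-1475))/Q) = Z/2Z.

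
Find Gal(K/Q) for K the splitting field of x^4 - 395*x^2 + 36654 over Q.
Gal(K/Q) = V_4 (Klein four-group, Z/2Z × Z/2Z)

f factors as (x^2 - 149)(x^2 - 246), so the splitting field is K = Q(sqrt(149), sqrt(246)). The elements 149, 246, 36654 are all non-squares in Q, so sqrt(149) and sqrt(246) generate independent quadratic extensions. Thus [K:Q] = 4 and Gal(K/Q) is generated by the two order-2 automorphisms sqrt(149) ↦ -sqrt(149) and sqrt(246) ↦ -sqrt(246), giving V_4.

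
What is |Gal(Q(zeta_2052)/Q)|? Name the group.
|Gal(Q(zeta_2052)/Q)| = phi(2052) = 648; group ≅ (Z/2052Z)^* ≅ Z/2Z × Z/18Z × Z/18Z

The n-th cyclotomic polynomial Φ_2052(x) is the minimal polynomial of zeta_2052 over Q and has degree phi(2052) = 648. So Q(zeta_2052) is a degree-648 Galois extension with Galois group (Z/2052Z)^*. By CRT, (Z/2052Z)^* ≅ (Z/4Z)^* × (Z/27Z)^* × (Z/19Z)^*. Each prime-power unit group is (Z/4Z)^* ≅ Z/2Z; (Z/27Z)^* ≅ Z/18Z; (Z/19Z)^* ≅ Z/18Z. Hence Gal(Q(zeta_2052)/Q) ≅ Z/2Z × Z/18Z × Z/18Z.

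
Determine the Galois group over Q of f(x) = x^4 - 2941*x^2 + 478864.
Gal(K/Q) = Z/2Z (cyclic of order 2)

f factors as (x^2 - 173)(x^2 - 2768), so the splitting field is K = Q(sqrt(173), sqrt(2768)). The squarefree part of 173 is 173 and the squarefree part of 2768 is also 173, so sqrt(173) and sqrt(2768) are both rational multiples of sqrt(173). Hence Q(sqrt(173)) = Q(sqrt(2768)) = Q(sqrt(173)), and the splitting field collapses to a single degree-2 extension with Galois group Z/2Z.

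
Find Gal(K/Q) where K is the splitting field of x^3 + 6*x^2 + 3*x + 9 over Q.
Gal(K/Q) = S_3 (symmetric group of order 6)

Compute the discriminant of x^3 + (6)*x^2 + (3)*x + (9): Δ = -6831. Since Δ is not a rational square, the Galois group is not contained in A_3; it must be the full S_3 (irreducibility of the cubic rules out anything smaller).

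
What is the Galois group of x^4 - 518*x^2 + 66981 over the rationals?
Gal(K/Q) = V_4 (Klein four-group, Z/2Z × Z/2Z)

f factors as (x^2 - 269)(x^2 - 249), so the splitting field is K = Q(sqrt(269), sqrt(249)). The elements 269, 249, 66981 are all non-squares in Q, so sqrt(269) and sqrt(249) generate independent quadratic extensions. Thus [K:Q] = 4 and Gal(K/Q) is generated by the two order-2 automorphisms sqrt(269) ↦ -sqrt(269) and sqrt(249) ↦ -sqrt(249), giving V_4.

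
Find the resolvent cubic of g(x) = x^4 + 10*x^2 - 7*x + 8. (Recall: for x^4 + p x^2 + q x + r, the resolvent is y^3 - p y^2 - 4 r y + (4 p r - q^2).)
h(y) = y^3 - 10*y^2 - 32*y + 271

Identify coefficients: p = 10, q = -7, r = 8.
Plug into h(y) = y^3 - p y^2 - 4 r y + (4 p r - q^2):
  h(y) = y^3 - (10) y^2 - 4*(8) y + (4*(10)*(8) - (-7)^2)
       = y^3 + (-10) y^2 + (-32) y + (271).
Simplifying: h(y) = y^3 - 10*y^2 - 32*y + 271.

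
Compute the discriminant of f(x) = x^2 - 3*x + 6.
Δ = -15

For a quadratic a x^2 + b x + c the discriminant is Δ = b^2 - 4ac = (-3)^2 - 4*(1)*(6) = 9 - (24) = -15.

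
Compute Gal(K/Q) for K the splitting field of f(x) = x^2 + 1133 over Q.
Gal(K/Q) = Z/2Z (cyclic of order 2)

x^2 + 1133 is irreducible over Q since -1133 is not a rational square. The splitting field Q(sqrt(-1133)) has degree 2 over Q, and its unique nontrivial automorphism is sqrt(-1133) ↦ -sqrt(-1133). Hence Gal(Q(sqrt(-1133))/Q) = Z/2Z.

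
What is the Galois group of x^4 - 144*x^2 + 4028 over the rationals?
Gal(K/Q) = V_4 (Klein four-group, Z/2Z × Z/2Z)

f factors as (x^2 - 106)(x^2 - 38), so the splitting field is K = Q(sqrt(106), sqrt(38)). The elements 106, 38, 4028 are all non-squares in Q, so sqrt(106) and sqrt(38) generate independent quadratic extensions. Thus [K:Q] = 4 and Gal(K/Q) is generated by the two order-2 automorphisms sqrt(106) ↦ -sqrt(106) and sqrt(38) ↦ -sqrt(38), giving V_4.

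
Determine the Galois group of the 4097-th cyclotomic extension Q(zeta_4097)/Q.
|Gal(Q(zeta_4097)/Q)| = phi(4097) = 3840; group ≅ (Z/4097Z)^* ≅ Z/16Z × Z/240Z

The n-th cyclotomic polynomial Φ_4097(x) is the minimal polynomial of zeta_4097 over Q and has degree phi(4097) = 3840. So Q(zeta_4097) is a degree-3840 Galois extension with Galois group (Z/4097Z)^*. By CRT, (Z/4097Z)^* ≅ (Z/17Z)^* × (Z/241Z)^*. Each prime-power unit group is (Z/17Z)^* ≅ Z/16Z; (Z/241Z)^* ≅ Z/240Z. Hence Gal(Q(zeta_4097)/Q) ≅ Z/16Z × Z/240Z.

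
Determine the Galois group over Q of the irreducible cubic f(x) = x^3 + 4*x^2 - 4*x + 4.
Gal(K/Q) = S_3 (symmetric group of order 6)

Compute the discriminant of x^3 + (4)*x^2 + (-4)*x + (4): Δ = -2096. Since Δ is not a rational square, the Galois group is not contained in A_3; it must be the full S_3 (irreducibility of the cubic rules out anything smaller).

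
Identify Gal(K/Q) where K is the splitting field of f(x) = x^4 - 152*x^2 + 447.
Gal(K/Q) = V_4 (Klein four-group, Z/2Z × Z/2Z)

f factors as (x^2 - 3)(x^2 - 149), so the splitting field is K = Q(sqrt(3), sqrt(149)). The elements 3, 149, 447 are all non-squares in Q, so sqrt(3) and sqrt(149) generate independent quadratic extensions. Thus [K:Q] = 4 and Gal(K/Q) is generated by the two order-2 automorphisms sqrt(3) ↦ -sqrt(3) and sqrt(149) ↦ -sqrt(149), giving V_4.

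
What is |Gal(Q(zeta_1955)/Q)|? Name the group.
|Gal(Q(zeta_1955)/Q)| = phi(1955) = 1408; group ≅ (Z/1955Z)^* ≅ Z/4Z × Z/16Z × Z/22Z

The n-th cyclotomic polynomial Φ_1955(x) is the minimal polynomial of zeta_1955 over Q and has degree phi(1955) = 1408. So Q(zeta_1955) is a degree-1408 Galois extension with Galois group (Z/1955Z)^*. By CRT, (Z/1955Z)^* ≅ (Z/5Z)^* × (Z/17Z)^* × (Z/23Z)^*. Each prime-power unit group is (Z/5Z)^* ≅ Z/4Z; (Z/17Z)^* ≅ Z/16Z; (Z/23Z)^* ≅ Z/22Z. Hence Gal(Q(zeta_1955)/Q) ≅ Z/4Z × Z/16Z × Z/22Z.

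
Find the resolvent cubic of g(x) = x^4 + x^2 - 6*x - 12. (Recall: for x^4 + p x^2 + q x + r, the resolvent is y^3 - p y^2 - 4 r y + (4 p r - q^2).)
h(y) = y^3 - y^2 + 48*y - 84

Identify coefficients: p = 1, q = -6, r = -12.
Plug into h(y) = y^3 - p y^2 - 4 r y + (4 p r - q^2):
  h(y) = y^3 - (1) y^2 - 4*(-12) y + (4*(1)*(-12) - (-6)^2)
       = y^3 + (-1) y^2 + (48) y + (-84).
Simplifying: h(y) = y^3 - y^2 + 48*y - 84.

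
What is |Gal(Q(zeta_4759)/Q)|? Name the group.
|Gal(Q(zeta_4759)/Q)| = phi(4759) = 4758; group ≅ (Z/4759Z)^* ≅ Z/4758Z

The n-th cyclotomic polynomial Φ_4759(x) is the minimal polynomial of zeta_4759 over Q and has degree phi(4759) = 4758. So Q(zeta_4759) is a degree-4758 Galois extension with Galois group (Z/4759Z)^*. (Z/4759Z)^* is cyclic since 4759 is an odd prime power (or 4). Hence Gal(Q(zeta_4759)/Q) ≅ Z/4758Z.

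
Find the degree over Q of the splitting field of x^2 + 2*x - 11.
[K:Q] = 2

The discriminant of x^2 + (2)*x + (-11) is b^2 - 4c = 4 - (-44) = 48. Since 48 is not a perfect square in Q, the polynomial is irreducible over Q. Its two roots generate a degree-2 extension, so [K:Q] = 2.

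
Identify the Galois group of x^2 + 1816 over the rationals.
Gal(K/Q) = Z/2Z (cyclic of order 2)

x^2 + 1816 is irreducible over Q since -1816 is not a rational square. The splitting field Q(sqrt(-1816)) has degree 2 over Q, and its unique nontrivial automorphism is sqrt(-1816) ↦ -sqrt(-1816). Hence Gal(Q(sqrt(-1816))/Q) = Z/2Z.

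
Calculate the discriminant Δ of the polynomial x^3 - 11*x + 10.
Δ = 2624

For a depressed cubic x^3 + p x + q the discriminant is Δ = -4 p^3 - 27 q^2 = -4*(-11)^3 - 27*(10)^2 = 5324 - 2700 = 2624.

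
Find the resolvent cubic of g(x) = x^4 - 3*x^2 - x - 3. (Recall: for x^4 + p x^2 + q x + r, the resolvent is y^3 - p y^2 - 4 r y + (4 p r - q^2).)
h(y) = y^3 + 3*y^2 + 12*y + 35

Identify coefficients: p = -3, q = -1, r = -3.
Plug into h(y) = y^3 - p y^2 - 4 r y + (4 p r - q^2):
  h(y) = y^3 - (-3) y^2 - 4*(-3) y + (4*(-3)*(-3) - (-1)^2)
       = y^3 + (3) y^2 + (12) y + (35).
Simplifying: h(y) = y^3 + 3*y^2 + 12*y + 35.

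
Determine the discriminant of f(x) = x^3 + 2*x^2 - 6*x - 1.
Δ = 1229

For x^3 + a x^2 + b x + c the discriminant is Δ = 18 a b c - 4 a^3 c + a^2 b^2 - 4 b^3 - 27 c^2.
Plug a = 2, b = -6, c = -1:
  18*(2)*(-6)*(-1) - 4*(2)^3*(-1) + (2)^2*(-6)^2 - 4*(-6)^3 - 27*(-1)^2
  = 216 + (32) + 144 + (864) + (-27)
  = 1229.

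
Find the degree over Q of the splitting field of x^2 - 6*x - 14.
[K:Q] = 2

The discriminant of x^2 + (-6)*x + (-14) is b^2 - 4c = 36 - (-56) = 92. Since 92 is not a perfect square in Q, the polynomial is irreducible over Q. Its two roots generate a degree-2 extension, so [K:Q] = 2.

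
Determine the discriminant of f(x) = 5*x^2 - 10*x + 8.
Δ = -60

For a quadratic a x^2 + b x + c the discriminant is Δ = b^2 - 4ac = (-10)^2 - 4*(5)*(8) = 100 - (160) = -60.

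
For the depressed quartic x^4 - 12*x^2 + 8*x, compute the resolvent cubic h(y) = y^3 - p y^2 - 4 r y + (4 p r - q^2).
h(y) = y^3 + 12*y^2 - 64

Identify coefficients: p = -12, q = 8, r = 0.
Plug into h(y) = y^3 - p y^2 - 4 r y + (4 p r - q^2):
  h(y) = y^3 - (-12) y^2 - 4*(0) y + (4*(-12)*(0) - (8)^2)
       = y^3 + (12) y^2 + (0) y + (-64).
Simplifying: h(y) = y^3 + 12*y^2 - 64.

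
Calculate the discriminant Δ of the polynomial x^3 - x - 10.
Δ = -2696

For a depressed cubic x^3 + p x + q the discriminant is Δ = -4 p^3 - 27 q^2 = -4*(-1)^3 - 27*(-10)^2 = 4 - 2700 = -2696.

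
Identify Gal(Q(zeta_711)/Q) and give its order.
|Gal(Q(zeta_711)/Q)| = phi(711) = 468; group ≅ (Z/711Z)^* ≅ Z/6Z × Z/78Z

The n-th cyclotomic polynomial Φ_711(x) is the minimal polynomial of zeta_711 over Q and has degree phi(711) = 468. So Q(zeta_711) is a degree-468 Galois extension with Galois group (Z/711Z)^*. By CRT, (Z/711Z)^* ≅ (Z/9Z)^* × (Z/79Z)^*. Each prime-power unit group is (Z/9Z)^* ≅ Z/6Z; (Z/79Z)^* ≅ Z/78Z. Hence Gal(Q(zeta_711)/Q) ≅ Z/6Z × Z/78Z.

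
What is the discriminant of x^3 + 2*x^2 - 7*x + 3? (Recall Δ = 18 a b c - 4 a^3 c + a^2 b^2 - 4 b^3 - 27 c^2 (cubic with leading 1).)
Δ = 473

For x^3 + a x^2 + b x + c the discriminant is Δ = 18 a b c - 4 a^3 c + a^2 b^2 - 4 b^3 - 27 c^2.
Plug a = 2, b = -7, c = 3:
  18*(2)*(-7)*(3) - 4*(2)^3*(3) + (2)^2*(-7)^2 - 4*(-7)^3 - 27*(3)^2
  = -756 + (-96) + 196 + (1372) + (-243)
  = 473.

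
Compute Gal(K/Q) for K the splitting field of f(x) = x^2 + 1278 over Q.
Gal(K/Q) = Z/2Z (cyclic of order 2)

x^2 + 1278 is irreducible over Q since -1278 is not a rational square. The splitting field Q(sqrt(-1278)) has degree 2 over Q, and its unique nontrivial automorphism is sqrt(-1278) ↦ -sqrt(-1278). Hence Gal(Q(sqrt(-1278))/Q) = Z/2Z.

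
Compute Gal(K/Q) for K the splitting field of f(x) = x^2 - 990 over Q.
Gal(K/Q) = Z/2Z (cyclic of order 2)

x^2 - 990 is irreducible over Q since 990 is not a rational square. The splitting field Q(sqrt(990)) has degree 2 over Q, and its unique nontrivial automorphism is sqrt(990) ↦ -sqrt(990). Hence Gal(Q(sqrt(990))/Q) = Z/2Z.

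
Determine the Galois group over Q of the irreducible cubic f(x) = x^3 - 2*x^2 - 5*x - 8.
Gal(K/Q) = S_3 (symmetric group of order 6)

Compute the discriminant of x^3 + (-2)*x^2 + (-5)*x + (-8): Δ = -2824. Since Δ is not a rational square, the Galois group is not contained in A_3; it must be the full S_3 (irreducibility of the cubic rules out anything smaller).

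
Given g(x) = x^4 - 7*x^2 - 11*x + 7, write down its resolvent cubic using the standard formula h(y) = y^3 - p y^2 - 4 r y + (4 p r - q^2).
h(y) = y^3 + 7*y^2 - 28*y - 317

Identify coefficients: p = -7, q = -11, r = 7.
Plug into h(y) = y^3 - p y^2 - 4 r y + (4 p r - q^2):
  h(y) = y^3 - (-7) y^2 - 4*(7) y + (4*(-7)*(7) - (-11)^2)
       = y^3 + (7) y^2 + (-28) y + (-317).
Simplifying: h(y) = y^3 + 7*y^2 - 28*y - 317.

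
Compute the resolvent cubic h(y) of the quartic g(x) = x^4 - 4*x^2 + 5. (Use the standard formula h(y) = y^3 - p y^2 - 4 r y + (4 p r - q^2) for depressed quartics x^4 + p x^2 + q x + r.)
h(y) = y^3 + 4*y^2 - 20*y - 80

Identify coefficients: p = -4, q = 0, r = 5.
Plug into h(y) = y^3 - p y^2 - 4 r y + (4 p r - q^2):
  h(y) = y^3 - (-4) y^2 - 4*(5) y + (4*(-4)*(5) - (0)^2)
       = y^3 + (4) y^2 + (-20) y + (-80).
Simplifying: h(y) = y^3 + 4*y^2 - 20*y - 80.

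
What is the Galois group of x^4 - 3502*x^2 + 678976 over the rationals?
Gal(K/Q) = Z/2Z (cyclic of order 2)

f factors as (x^2 - 3296)(x^2 - 206), so the splitting field is K = Q(sqrt(3296), sqrt(206)). The squarefree part of 3296 is 206 and the squarefree part of 206 is also 206, so sqrt(3296) and sqrt(206) are both rational multiples of sqrt(206). Hence Q(sqrt(3296)) = Q(sqrt(206)) = Q(sqrt(206)), and the splitting field collapses to a single degree-2 extension with Galois group Z/2Z.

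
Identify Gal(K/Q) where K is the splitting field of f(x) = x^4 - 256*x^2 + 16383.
Gal(K/Q) = V_4 (Klein four-group, Z/2Z × Z/2Z)

f factors as (x^2 - 129)(x^2 - 127), so the splitting field is K = Q(sqrt(129), sqrt(127)). The elements 129, 127, 16383 are all non-squares in Q, so sqrt(129) and sqrt(127) generate independent quadratic extensions. Thus [K:Q] = 4 and Gal(K/Q) is generated by the two order-2 automorphisms sqrt(129) ↦ -sqrt(129) and sqrt(127) ↦ -sqrt(127), giving V_4.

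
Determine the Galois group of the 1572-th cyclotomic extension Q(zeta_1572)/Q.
|Gal(Q(zeta_1572)/Q)| = phi(1572) = 520; group ≅ (Z/1572Z)^* ≅ Z/2Z × Z/2Z × Z/130Z

The n-th cyclotomic polynomial Φ_1572(x) is the minimal polynomial of zeta_1572 over Q and has degree phi(1572) = 520. So Q(zeta_1572) is a degree-520 Galois extension with Galois group (Z/1572Z)^*. By CRT, (Z/1572Z)^* ≅ (Z/4Z)^* × (Z/3Z)^* × (Z/131Z)^*. Each prime-power unit group is (Z/4Z)^* ≅ Z/2Z; (Z/3Z)^* ≅ Z/2Z; (Z/131Z)^* ≅ Z/130Z. Hence Gal(Q(zeta_1572)/Q) ≅ Z/2Z × Z/2Z × Z/130Z.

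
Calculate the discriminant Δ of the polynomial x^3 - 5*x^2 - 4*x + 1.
Δ = 1489

For x^3 + a x^2 + b x + c the discriminant is Δ = 18 a b c - 4 a^3 c + a^2 b^2 - 4 b^3 - 27 c^2.
Plug a = -5, b = -4, c = 1:
  18*(-5)*(-4)*(1) - 4*(-5)^3*(1) + (-5)^2*(-4)^2 - 4*(-4)^3 - 27*(1)^2
  = 360 + (500) + 400 + (256) + (-27)
  = 1489.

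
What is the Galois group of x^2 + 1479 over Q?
Gal(K/Q) = Z/2Z (cyclic of order 2)

x^2 + 1479 is irreducible over Q since -1479 is not a rational square. The splitting field Q(sqrt(-1479)) has degree 2 over Q, and its unique nontrivial automorphism is sqrt(-1479) ↦ -sqrt(-1479). Hence Gal(Q(sqrt(-1479))/Q) = Z/2Z.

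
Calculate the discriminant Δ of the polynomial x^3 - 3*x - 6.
Δ = -864

For a depressed cubic x^3 + p x + q the discriminant is Δ = -4 p^3 - 27 q^2 = -4*(-3)^3 - 27*(-6)^2 = 108 - 972 = -864.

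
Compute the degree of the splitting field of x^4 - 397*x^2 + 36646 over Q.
[K:Q] = 4

f factors as (x^2 - 146)(x^2 - 251); the splitting field is K = Q(sqrt(146), sqrt(251)). Since 146, 251, and 36646 are all non-squares in Q, the three subfields Q(sqrt(146)), Q(sqrt(251)), Q(sqrt(36646)) are distinct degree-2 extensions, so [K:Q] = 4 (Klein four Galois group).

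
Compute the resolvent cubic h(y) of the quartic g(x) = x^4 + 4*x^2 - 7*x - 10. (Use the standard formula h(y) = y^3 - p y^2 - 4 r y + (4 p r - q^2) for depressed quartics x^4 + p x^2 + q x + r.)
h(y) = y^3 - 4*y^2 + 40*y - 209

Identify coefficients: p = 4, q = -7, r = -10.
Plug into h(y) = y^3 - p y^2 - 4 r y + (4 p r - q^2):
  h(y) = y^3 - (4) y^2 - 4*(-10) y + (4*(4)*(-10) - (-7)^2)
       = y^3 + (-4) y^2 + (40) y + (-209).
Simplifying: h(y) = y^3 - 4*y^2 + 40*y - 209.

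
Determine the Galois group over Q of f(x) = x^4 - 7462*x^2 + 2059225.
Gal(K/Q) = Z/2Z (cyclic of order 2)

f factors as (x^2 - 287)(x^2 - 7175), so the splitting field is K = Q(sqrt(287), sqrt(7175)). The squarefree part of 287 is 287 and the squarefree part of 7175 is also 287, so sqrt(287) and sqrt(7175) are both rational multiples of sqrt(287). Hence Q(sqrt(287)) = Q(sqrt(7175)) = Q(sqrt(287)), and the splitting field collapses to a single degree-2 extension with Galois group Z/2Z.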